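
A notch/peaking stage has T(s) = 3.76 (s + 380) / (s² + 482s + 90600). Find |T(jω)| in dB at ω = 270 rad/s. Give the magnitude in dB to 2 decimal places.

|j270 + 380| = √(270² + 380²) = 466.2
|(j270)² + 482(j270) + 90600| = |17700 + j1.3014e+05| = 1.313e+05
|T(j270)| = 3.76 × 466.2 / 1.313e+05 = 0.013345
20 log₁₀(0.013345) = -37.493 dB

-37.49 dB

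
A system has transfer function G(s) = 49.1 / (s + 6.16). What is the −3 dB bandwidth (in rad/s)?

For a single-pole low-pass, the −3 dB point is at the pole: ω = 6.16 rad/s.

6.16 rad/s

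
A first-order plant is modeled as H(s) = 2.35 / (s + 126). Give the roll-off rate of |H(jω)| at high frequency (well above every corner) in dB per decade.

-20 dB/decade

With 0 zeros and 1 pole, the high-frequency asymptotic slope is 20 × (0 − 1) = -20 dB/decade.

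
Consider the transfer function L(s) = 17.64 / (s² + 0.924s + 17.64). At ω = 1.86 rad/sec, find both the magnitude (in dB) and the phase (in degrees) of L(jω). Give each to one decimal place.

|(j1.86)² + 0.924(j1.86) + 17.64| = |14.18 + j1.7186| = 14.28
|L(j1.86)| = 17.64 / 14.28 = 1.2349
20 log₁₀(1.2349) = 1.83 dB
∠[(j1.86)² + 0.924(j1.86) + 17.64] = ∠[14.18 + j1.7186] = 6.91°
∠L(j1.86) = −6.91° = -6.91°

|L| = 1.8 dB, ∠L = -6.9°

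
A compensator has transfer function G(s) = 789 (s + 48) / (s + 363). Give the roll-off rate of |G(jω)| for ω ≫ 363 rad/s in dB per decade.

0 dB/decade

With 1 zero and 1 pole, the high-frequency asymptotic slope is 20 × (1 − 1) = 0 dB/decade.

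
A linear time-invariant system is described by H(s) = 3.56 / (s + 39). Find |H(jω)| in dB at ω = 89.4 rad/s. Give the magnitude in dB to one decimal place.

|j89.4 + 39| = √(89.4² + 39²) = 97.54
|H(j89.4)| = 3.56 / 97.54 = 0.036499
20 log₁₀(0.036499) = -28.75 dB

-28.8 dB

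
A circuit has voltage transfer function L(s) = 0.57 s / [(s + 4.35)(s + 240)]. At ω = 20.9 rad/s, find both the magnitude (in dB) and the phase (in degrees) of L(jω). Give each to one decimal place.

|j20.9| = 20.9
|j20.9 + 4.35| = √(20.9² + 4.35²) = 21.35
|j20.9 + 240| = √(20.9² + 240²) = 240.9
|L(j20.9)| = 0.57 × 20.9 / (21.35 × 240.9) = 0.0023164
20 log₁₀(0.0023164) = -52.70 dB
∠(j20.9) = 90.00°
∠(j20.9 + 4.35) = arctan(20.9/4.35) = 78.24°
∠(j20.9 + 240) = arctan(20.9/240) = 4.98°
∠L(j20.9) = 90.00° − (78.24° + 4.98°) = 6.78°

|L| = -52.7 dB, ∠L = 6.8 deg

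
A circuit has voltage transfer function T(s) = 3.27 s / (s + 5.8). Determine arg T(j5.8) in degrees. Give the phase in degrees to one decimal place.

∠(j5.8) = 90.00°
∠(j5.8 + 5.8) = arctan(5.8/5.8) = 45.00°
∠T(j5.8) = 90.00° − 45.00° = 45.00°

45.0°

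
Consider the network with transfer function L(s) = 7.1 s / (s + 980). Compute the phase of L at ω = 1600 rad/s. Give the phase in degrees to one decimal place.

31.5°

∠(j1600) = 90.00°
∠(j1600 + 980) = arctan(1600/980) = 58.51°
∠L(j1600) = 90.00° − 58.51° = 31.49°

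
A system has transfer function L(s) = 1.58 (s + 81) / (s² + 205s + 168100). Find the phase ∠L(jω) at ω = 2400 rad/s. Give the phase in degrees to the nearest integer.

∠(j2400 + 81) = arctan(2400/81) = 88.07°
∠[(j2400)² + 205(j2400) + 168100] = ∠[-5.5919e+06 + j4.92e+05] = 174.97°
∠L(j2400) = 88.07° − 174.97° = -86.90°

-87°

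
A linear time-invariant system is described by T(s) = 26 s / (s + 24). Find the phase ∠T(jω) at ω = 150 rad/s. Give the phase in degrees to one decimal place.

∠(j150) = 90.00°
∠(j150 + 24) = arctan(150/24) = 80.91°
∠T(j150) = 90.00° − 80.91° = 9.09°

9.1°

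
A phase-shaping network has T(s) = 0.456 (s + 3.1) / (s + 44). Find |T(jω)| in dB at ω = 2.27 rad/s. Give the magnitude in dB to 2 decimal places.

|j2.27 + 3.1| = √(2.27² + 3.1²) = 3.842
|j2.27 + 44| = √(2.27² + 44²) = 44.06
|T(j2.27)| = 0.456 × 3.842 / 44.06 = 0.039767
20 log₁₀(0.039767) = -28.010 dB

-28.01 dB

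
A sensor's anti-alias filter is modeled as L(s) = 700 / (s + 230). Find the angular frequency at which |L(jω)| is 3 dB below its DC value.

For a single-pole low-pass, the −3 dB point is at the pole: ω = 230 rad/s.

230 rad/s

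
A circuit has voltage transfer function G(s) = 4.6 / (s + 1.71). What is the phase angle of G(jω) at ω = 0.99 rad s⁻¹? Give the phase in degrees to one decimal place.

-30.1°

∠(j0.99 + 1.71) = arctan(0.99/1.71) = 30.07°
∠G(j0.99) = −30.07° = -30.07°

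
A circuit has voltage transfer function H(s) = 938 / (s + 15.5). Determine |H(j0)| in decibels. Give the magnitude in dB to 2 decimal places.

35.64 dB

H(0) = 938 / 15.5 = 60.516
20 log₁₀(60.516) = 35.637 dB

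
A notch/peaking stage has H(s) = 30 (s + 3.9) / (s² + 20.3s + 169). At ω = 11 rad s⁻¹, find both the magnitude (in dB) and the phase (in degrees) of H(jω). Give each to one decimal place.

|H| = 3.7 dB, ∠H = -7.4 deg

|j11 + 3.9| = √(11² + 3.9²) = 11.67
|(j11)² + 20.3(j11) + 169| = |48 + j223.3| = 228.4
|H(j11)| = 30 × 11.67 / 228.4 = 1.533
20 log₁₀(1.533) = 3.71 dB
∠(j11 + 3.9) = arctan(11/3.9) = 70.48°
∠[(j11)² + 20.3(j11) + 169] = ∠[48 + j223.3] = 77.87°
∠H(j11) = 70.48° − 77.87° = -7.39°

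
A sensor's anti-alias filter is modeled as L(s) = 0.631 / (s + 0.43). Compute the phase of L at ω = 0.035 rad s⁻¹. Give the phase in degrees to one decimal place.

∠(j0.035 + 0.43) = arctan(0.035/0.43) = 4.65°
∠L(j0.035) = −4.65° = -4.65°

-4.7°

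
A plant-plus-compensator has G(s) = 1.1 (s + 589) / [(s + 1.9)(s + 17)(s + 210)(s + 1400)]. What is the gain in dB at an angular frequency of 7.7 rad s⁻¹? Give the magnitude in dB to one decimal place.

|j7.7 + 589| = √(7.7² + 589²) = 589.1
|j7.7 + 1.9| = √(7.7² + 1.9²) = 7.931
|j7.7 + 17| = √(7.7² + 17²) = 18.66
|j7.7 + 210| = √(7.7² + 210²) = 210.1
|j7.7 + 1400| = √(7.7² + 1400²) = 1400
|G(j7.7)| = 1.1 × 589.1 / (7.931 × 18.66 × 210.1 × 1400) = 1.488e-05
20 log₁₀(1.488e-05) = -96.55 dB

-96.5 dB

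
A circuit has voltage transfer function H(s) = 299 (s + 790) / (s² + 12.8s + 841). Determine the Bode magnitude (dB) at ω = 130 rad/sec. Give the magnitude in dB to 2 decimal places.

|j130 + 790| = √(130² + 790²) = 800.6
|(j130)² + 12.8(j130) + 841| = |-16059 + j1664| = 1.614e+04
|H(j130)| = 299 × 800.6 / 1.614e+04 = 14.827
20 log₁₀(14.827) = 23.421 dB

23.42 dB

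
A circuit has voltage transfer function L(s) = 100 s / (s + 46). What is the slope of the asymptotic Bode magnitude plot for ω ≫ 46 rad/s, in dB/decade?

With 1 zero and 1 pole, the high-frequency asymptotic slope is 20 × (1 − 1) = 0 dB/decade.

0 dB/decade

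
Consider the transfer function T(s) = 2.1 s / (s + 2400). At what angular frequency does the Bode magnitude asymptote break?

2400 rad/s

The single real pole at s = −2400 gives a corner at ω = 2400 rad/s.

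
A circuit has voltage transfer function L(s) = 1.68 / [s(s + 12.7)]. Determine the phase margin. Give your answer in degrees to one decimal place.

89.4 deg

Gain crossover: |L(jω)| = 1 at ω ≈ 0.132 rad s⁻¹.
∠L(j0.132) = −90° − arctan(0.132/12.7) ≈ -90.60°
PM = 180° + (-90.60°) = 89.40°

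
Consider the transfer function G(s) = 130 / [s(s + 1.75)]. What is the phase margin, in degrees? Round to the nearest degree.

Gain crossover: |G(jω)| = 1 at ω ≈ 11.3 rad s⁻¹.
∠G(j11.3) = −90° − arctan(11.3/1.75) ≈ -171.22°
PM = 180° + (-171.22°) = 8.78°

9°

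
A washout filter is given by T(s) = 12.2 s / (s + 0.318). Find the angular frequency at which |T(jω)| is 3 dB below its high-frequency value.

0.318 rad/sec

For a single-pole high-pass, the −3 dB point is at the pole: ω = 0.318 rad/sec.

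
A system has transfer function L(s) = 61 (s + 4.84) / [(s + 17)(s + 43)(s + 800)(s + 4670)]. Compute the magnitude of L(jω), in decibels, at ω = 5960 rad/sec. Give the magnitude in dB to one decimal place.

-193.0 dB

|j5960 + 4.84| = √(5960² + 4.84²) = 5960
|j5960 + 17| = √(5960² + 17²) = 5960
|j5960 + 43| = √(5960² + 43²) = 5960
|j5960 + 800| = √(5960² + 800²) = 6013
|j5960 + 4670| = √(5960² + 4670²) = 7572
|L(j5960)| = 61 × 5960 / (5960 × 5960 × 6013 × 7572) = 2.2478e-10
20 log₁₀(2.2478e-10) = -192.96 dB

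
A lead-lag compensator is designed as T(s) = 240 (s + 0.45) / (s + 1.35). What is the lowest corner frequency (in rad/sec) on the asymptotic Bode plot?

Break frequencies occur at each pole and zero magnitude: 0.45 rad/sec, 1.35 rad/sec.
The lowest is 0.45 rad/sec.

0.45 rad/sec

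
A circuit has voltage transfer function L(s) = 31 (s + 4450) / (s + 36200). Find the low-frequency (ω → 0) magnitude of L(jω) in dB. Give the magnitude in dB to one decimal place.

11.6 dB

L(0) = 31 × 4450 / 36200 = 3.8108
20 log₁₀(3.8108) = 11.62 dB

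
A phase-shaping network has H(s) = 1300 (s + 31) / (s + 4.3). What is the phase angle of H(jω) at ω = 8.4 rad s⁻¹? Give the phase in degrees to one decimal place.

∠(j8.4 + 31) = arctan(8.4/31) = 15.16°
∠(j8.4 + 4.3) = arctan(8.4/4.3) = 62.89°
∠H(j8.4) = 15.16° − 62.89° = -47.73°

-47.7 deg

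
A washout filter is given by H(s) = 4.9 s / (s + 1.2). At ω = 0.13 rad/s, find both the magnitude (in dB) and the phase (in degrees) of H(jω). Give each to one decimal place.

|H| = -5.6 dB, ∠H = 83.8°

|j0.13| = 0.13
|j0.13 + 1.2| = √(0.13² + 1.2²) = 1.207
|H(j0.13)| = 4.9 × 0.13 / 1.207 = 0.52775
20 log₁₀(0.52775) = -5.55 dB
∠(j0.13) = 90.00°
∠(j0.13 + 1.2) = arctan(0.13/1.2) = 6.18°
∠H(j0.13) = 90.00° − 6.18° = 83.82°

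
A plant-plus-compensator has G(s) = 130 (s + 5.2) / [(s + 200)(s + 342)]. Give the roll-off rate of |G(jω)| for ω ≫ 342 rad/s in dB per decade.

-20 dB/decade

With 1 zero and 2 poles, the high-frequency asymptotic slope is 20 × (1 − 2) = -20 dB/decade.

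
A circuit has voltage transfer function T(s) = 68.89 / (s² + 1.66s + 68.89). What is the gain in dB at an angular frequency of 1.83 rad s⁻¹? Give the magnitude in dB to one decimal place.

0.4 dB

|(j1.83)² + 1.66(j1.83) + 68.89| = |65.541 + j3.0378| = 65.61
|T(j1.83)| = 68.89 / 65.61 = 1.05
20 log₁₀(1.05) = 0.42 dB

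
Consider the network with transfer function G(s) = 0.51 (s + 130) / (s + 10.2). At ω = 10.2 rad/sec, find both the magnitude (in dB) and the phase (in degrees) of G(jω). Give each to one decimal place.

|G| = 13.3 dB, ∠G = -40.5 deg

|j10.2 + 130| = √(10.2² + 130²) = 130.4
|j10.2 + 10.2| = √(10.2² + 10.2²) = 14.42
|G(j10.2)| = 0.51 × 130.4 / 14.42 = 4.6103
20 log₁₀(4.6103) = 13.27 dB
∠(j10.2 + 130) = arctan(10.2/130) = 4.49°
∠(j10.2 + 10.2) = arctan(10.2/10.2) = 45.00°
∠G(j10.2) = 4.49° − 45.00° = -40.51°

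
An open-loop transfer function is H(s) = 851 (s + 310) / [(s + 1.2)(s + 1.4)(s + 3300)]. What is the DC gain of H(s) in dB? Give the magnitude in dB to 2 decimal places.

H(0) = 851 × 310 / (1.2 × 1.4 × 3300) = 47.585
20 log₁₀(47.585) = 33.549 dB

33.55 dB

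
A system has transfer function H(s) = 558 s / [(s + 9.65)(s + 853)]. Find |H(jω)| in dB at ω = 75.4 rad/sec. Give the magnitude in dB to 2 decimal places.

|j75.4| = 75.4
|j75.4 + 9.65| = √(75.4² + 9.65²) = 76.02
|j75.4 + 853| = √(75.4² + 853²) = 856.3
|H(j75.4)| = 558 × 75.4 / (76.02 × 856.3) = 0.64635
20 log₁₀(0.64635) = -3.791 dB

-3.79 dB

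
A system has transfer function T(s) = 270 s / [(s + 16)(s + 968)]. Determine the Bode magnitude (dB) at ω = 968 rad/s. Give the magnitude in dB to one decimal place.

-14.1 dB

|j968| = 968
|j968 + 16| = √(968² + 16²) = 968.1
|j968 + 968| = √(968² + 968²) = 1369
|T(j968)| = 270 × 968 / (968.1 × 1369) = 0.1972
20 log₁₀(0.1972) = -14.10 dB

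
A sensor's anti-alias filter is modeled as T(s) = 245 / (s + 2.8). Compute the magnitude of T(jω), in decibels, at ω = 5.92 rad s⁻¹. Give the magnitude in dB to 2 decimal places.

|j5.92 + 2.8| = √(5.92² + 2.8²) = 6.549
|T(j5.92)| = 245 / 6.549 = 37.412
20 log₁₀(37.412) = 31.460 dB

31.46 dB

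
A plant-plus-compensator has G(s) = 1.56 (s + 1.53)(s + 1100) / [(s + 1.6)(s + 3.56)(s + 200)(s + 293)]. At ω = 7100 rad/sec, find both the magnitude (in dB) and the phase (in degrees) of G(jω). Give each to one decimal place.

|j7100 + 1.53| = √(7100² + 1.53²) = 7100
|j7100 + 1100| = √(7100² + 1100²) = 7185
|j7100 + 1.6| = √(7100² + 1.6²) = 7100
|j7100 + 3.56| = √(7100² + 3.56²) = 7100
|j7100 + 200| = √(7100² + 200²) = 7103
|j7100 + 293| = √(7100² + 293²) = 7106
|G(j7100)| = 1.56 × 7100 × 7185 / (7100 × 7100 × 7103 × 7106) = 3.1276e-08
20 log₁₀(3.1276e-08) = -150.10 dB
∠(j7100 + 1.53) = arctan(7100/1.53) = 89.99°
∠(j7100 + 1100) = arctan(7100/1100) = 81.19°
∠(j7100 + 1.6) = arctan(7100/1.6) = 89.99°
∠(j7100 + 3.56) = arctan(7100/3.56) = 89.97°
∠(j7100 + 200) = arctan(7100/200) = 88.39°
∠(j7100 + 293) = arctan(7100/293) = 87.64°
∠G(j7100) = 89.99° + 81.19° − (89.99° + 89.97° + 88.39° + 87.64°) = -184.80°

|G| = -150.1 dB, ∠G = -184.8°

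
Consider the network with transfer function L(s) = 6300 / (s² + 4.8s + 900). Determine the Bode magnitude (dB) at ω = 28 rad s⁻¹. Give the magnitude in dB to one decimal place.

31.0 dB

|(j28)² + 4.8(j28) + 900| = |116 + j134.4| = 177.5
|L(j28)| = 6300 / 177.5 = 35.486
20 log₁₀(35.486) = 31.00 dB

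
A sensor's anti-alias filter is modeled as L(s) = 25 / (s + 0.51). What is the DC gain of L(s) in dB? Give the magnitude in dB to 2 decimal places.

L(0) = 25 / 0.51 = 49.02
20 log₁₀(49.02) = 33.807 dB

33.81 dB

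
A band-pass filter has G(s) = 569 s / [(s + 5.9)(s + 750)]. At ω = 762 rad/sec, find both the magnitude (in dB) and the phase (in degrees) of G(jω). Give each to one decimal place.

|G| = -5.5 dB, ∠G = -45.0°

|j762| = 762
|j762 + 5.9| = √(762² + 5.9²) = 762
|j762 + 750| = √(762² + 750²) = 1069
|G(j762)| = 569 × 762 / (762 × 1069) = 0.53217
20 log₁₀(0.53217) = -5.48 dB
∠(j762) = 90.00°
∠(j762 + 5.9) = arctan(762/5.9) = 89.56°
∠(j762 + 750) = arctan(762/750) = 45.45°
∠G(j762) = 90.00° − (89.56° + 45.45°) = -45.01°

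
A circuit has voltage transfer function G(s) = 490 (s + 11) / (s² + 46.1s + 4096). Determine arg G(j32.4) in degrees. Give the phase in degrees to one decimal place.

∠(j32.4 + 11) = arctan(32.4/11) = 71.25°
∠[(j32.4)² + 46.1(j32.4) + 4096] = ∠[3046.2 + j1493.6] = 26.12°
∠G(j32.4) = 71.25° − 26.12° = 45.13°

45.1°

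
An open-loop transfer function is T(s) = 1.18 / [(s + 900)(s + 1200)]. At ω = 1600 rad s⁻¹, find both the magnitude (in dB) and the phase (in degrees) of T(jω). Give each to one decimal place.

|j1600 + 900| = √(1600² + 900²) = 1836
|j1600 + 1200| = √(1600² + 1200²) = 2000
|T(j1600)| = 1.18 / (1836 × 2000) = 3.2139e-07
20 log₁₀(3.2139e-07) = -129.86 dB
∠(j1600 + 900) = arctan(1600/900) = 60.64°
∠(j1600 + 1200) = arctan(1600/1200) = 53.13°
∠T(j1600) = − (60.64° + 53.13°) = -113.77°

|T| = -129.9 dB, ∠T = -113.8°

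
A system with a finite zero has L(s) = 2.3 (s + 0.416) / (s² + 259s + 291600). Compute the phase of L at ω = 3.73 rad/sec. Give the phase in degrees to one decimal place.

83.4°

∠(j3.73 + 0.416) = arctan(3.73/0.416) = 83.64°
∠[(j3.73)² + 259(j3.73) + 291600] = ∠[2.9159e+05 + j966.07] = 0.19°
∠L(j3.73) = 83.64° − 0.19° = 83.45°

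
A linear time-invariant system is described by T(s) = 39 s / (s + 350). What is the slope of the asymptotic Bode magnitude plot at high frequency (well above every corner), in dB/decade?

With 1 zero and 1 pole, the high-frequency asymptotic slope is 20 × (1 − 1) = 0 dB/decade.

0 dB/decade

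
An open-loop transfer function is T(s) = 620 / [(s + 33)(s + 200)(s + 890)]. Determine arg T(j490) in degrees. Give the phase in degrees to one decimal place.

-182.8°

∠(j490 + 33) = arctan(490/33) = 86.15°
∠(j490 + 200) = arctan(490/200) = 67.80°
∠(j490 + 890) = arctan(490/890) = 28.84°
∠T(j490) = − (86.15° + 67.80° + 28.84°) = -182.78°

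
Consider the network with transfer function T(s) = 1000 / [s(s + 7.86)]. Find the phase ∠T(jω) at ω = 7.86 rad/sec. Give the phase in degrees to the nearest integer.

-135°

∠(j7.86 + 7.86) = arctan(7.86/7.86) = 45.00°
∠(j7.86) = 90.00°
∠T(j7.86) = − (45.00° + 90.00°) = -135.00°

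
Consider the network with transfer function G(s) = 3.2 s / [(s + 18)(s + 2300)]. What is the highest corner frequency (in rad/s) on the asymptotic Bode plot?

Break frequencies occur at each pole and zero magnitude: 18 rad/s, 2300 rad/s.
The highest is 2300 rad/s.

2300 rad/s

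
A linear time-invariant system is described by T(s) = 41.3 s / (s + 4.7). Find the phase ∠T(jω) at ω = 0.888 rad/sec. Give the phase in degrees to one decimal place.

∠(j0.888) = 90.00°
∠(j0.888 + 4.7) = arctan(0.888/4.7) = 10.70°
∠T(j0.888) = 90.00° − 10.70° = 79.30°

79.3°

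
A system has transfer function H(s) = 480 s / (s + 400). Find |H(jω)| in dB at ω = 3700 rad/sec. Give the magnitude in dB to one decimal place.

|j3700| = 3700
|j3700 + 400| = √(3700² + 400²) = 3722
|H(j3700)| = 480 × 3700 / 3722 = 477.22
20 log₁₀(477.22) = 53.57 dB

53.6 dB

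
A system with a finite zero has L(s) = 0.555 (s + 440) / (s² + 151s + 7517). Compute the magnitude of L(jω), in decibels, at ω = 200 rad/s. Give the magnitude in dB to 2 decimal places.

-44.37 dB

|j200 + 440| = √(200² + 440²) = 483.3
|(j200)² + 151(j200) + 7517| = |-32483 + j30200| = 4.435e+04
|L(j200)| = 0.555 × 483.3 / 4.435e+04 = 0.0060479
20 log₁₀(0.0060479) = -44.368 dB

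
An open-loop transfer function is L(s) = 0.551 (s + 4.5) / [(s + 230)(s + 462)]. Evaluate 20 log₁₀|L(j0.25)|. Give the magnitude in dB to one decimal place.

|j0.25 + 4.5| = √(0.25² + 4.5²) = 4.507
|j0.25 + 230| = √(0.25² + 230²) = 230
|j0.25 + 462| = √(0.25² + 462²) = 462
|L(j0.25)| = 0.551 × 4.507 / (230 × 462) = 2.337e-05
20 log₁₀(2.337e-05) = -92.63 dB

-92.6 dB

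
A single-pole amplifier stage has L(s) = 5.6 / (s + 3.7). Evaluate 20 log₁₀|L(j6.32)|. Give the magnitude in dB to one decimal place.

-2.3 dB

|j6.32 + 3.7| = √(6.32² + 3.7²) = 7.323
|L(j6.32)| = 5.6 / 7.323 = 0.76467
20 log₁₀(0.76467) = -2.33 dB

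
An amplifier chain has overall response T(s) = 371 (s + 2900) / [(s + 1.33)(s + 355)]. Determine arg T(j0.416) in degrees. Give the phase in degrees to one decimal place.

∠(j0.416 + 2900) = arctan(0.416/2900) = 0.01°
∠(j0.416 + 1.33) = arctan(0.416/1.33) = 17.37°
∠(j0.416 + 355) = arctan(0.416/355) = 0.07°
∠T(j0.416) = 0.01° − (17.37° + 0.07°) = -17.43°

-17.4 deg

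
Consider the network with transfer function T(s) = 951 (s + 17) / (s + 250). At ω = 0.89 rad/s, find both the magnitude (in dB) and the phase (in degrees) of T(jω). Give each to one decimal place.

|j0.89 + 17| = √(0.89² + 17²) = 17.02
|j0.89 + 250| = √(0.89² + 250²) = 250
|T(j0.89)| = 951 × 17.02 / 250 = 64.756
20 log₁₀(64.756) = 36.23 dB
∠(j0.89 + 17) = arctan(0.89/17) = 3.00°
∠(j0.89 + 250) = arctan(0.89/250) = 0.20°
∠T(j0.89) = 3.00° − 0.20° = 2.79°

|T| = 36.2 dB, ∠T = 2.8°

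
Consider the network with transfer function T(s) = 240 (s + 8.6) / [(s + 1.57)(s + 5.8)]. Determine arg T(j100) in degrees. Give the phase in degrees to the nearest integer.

-91°

∠(j100 + 8.6) = arctan(100/8.6) = 85.08°
∠(j100 + 1.57) = arctan(100/1.57) = 89.10°
∠(j100 + 5.8) = arctan(100/5.8) = 86.68°
∠T(j100) = 85.08° − (89.10° + 86.68°) = -90.70°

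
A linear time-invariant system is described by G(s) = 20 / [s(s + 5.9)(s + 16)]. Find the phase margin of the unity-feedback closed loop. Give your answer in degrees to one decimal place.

Gain crossover: |G(jω)| = 1 at ω ≈ 0.212 rad/s.
∠G(j0.212) = −90° − arctan(0.212/5.9) − arctan(0.212/16) ≈ -92.81°
PM = 180° + (-92.81°) = 87.19°

87.2°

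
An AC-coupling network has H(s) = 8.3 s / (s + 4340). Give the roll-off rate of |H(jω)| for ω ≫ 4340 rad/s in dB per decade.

0 dB/decade

With 1 zero and 1 pole, the high-frequency asymptotic slope is 20 × (1 − 1) = 0 dB/decade.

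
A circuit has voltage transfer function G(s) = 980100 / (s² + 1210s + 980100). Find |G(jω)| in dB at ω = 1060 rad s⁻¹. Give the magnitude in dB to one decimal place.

|(j1060)² + 1210(j1060) + 980100| = |-1.435e+05 + j1.2826e+06| = 1.291e+06
|G(j1060)| = 980100 / 1.291e+06 = 0.75941
20 log₁₀(0.75941) = -2.39 dB

-2.4 dB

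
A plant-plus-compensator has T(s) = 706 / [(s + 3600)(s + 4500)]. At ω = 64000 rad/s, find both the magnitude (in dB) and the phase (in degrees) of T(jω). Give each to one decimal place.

|T| = -135.3 dB, ∠T = -172.8°

|j64000 + 3600| = √(64000² + 3600²) = 6.41e+04
|j64000 + 4500| = √(64000² + 4500²) = 6.416e+04
|T(j64000)| = 706 / (6.41e+04 × 6.416e+04) = 1.7167e-07
20 log₁₀(1.7167e-07) = -135.31 dB
∠(j64000 + 3600) = arctan(64000/3600) = 86.78°
∠(j64000 + 4500) = arctan(64000/4500) = 85.98°
∠T(j64000) = − (86.78° + 85.98°) = -172.76°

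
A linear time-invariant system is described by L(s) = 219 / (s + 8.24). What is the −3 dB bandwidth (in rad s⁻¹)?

For a single-pole low-pass, the −3 dB point is at the pole: ω = 8.24 rad s⁻¹.

8.24 rad s⁻¹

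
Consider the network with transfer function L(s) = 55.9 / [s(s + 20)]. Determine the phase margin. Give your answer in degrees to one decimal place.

82.1 deg

Gain crossover: |L(jω)| = 1 at ω ≈ 2.77 rad/s.
∠L(j2.77) = −90° − arctan(2.77/20) ≈ -97.88°
PM = 180° + (-97.88°) = 82.12°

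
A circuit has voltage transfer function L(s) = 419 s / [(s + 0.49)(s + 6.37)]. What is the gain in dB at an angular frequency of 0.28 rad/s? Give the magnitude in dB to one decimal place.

|j0.28| = 0.28
|j0.28 + 0.49| = √(0.28² + 0.49²) = 0.5644
|j0.28 + 6.37| = √(0.28² + 6.37²) = 6.376
|L(j0.28)| = 419 × 0.28 / (0.5644 × 6.376) = 32.603
20 log₁₀(32.603) = 30.27 dB

30.3 dB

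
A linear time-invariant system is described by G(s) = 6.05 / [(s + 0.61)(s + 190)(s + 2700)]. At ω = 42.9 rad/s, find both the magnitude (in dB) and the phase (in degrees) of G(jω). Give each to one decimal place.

|G| = -131.4 dB, ∠G = -102.8°

|j42.9 + 0.61| = √(42.9² + 0.61²) = 42.9
|j42.9 + 190| = √(42.9² + 190²) = 194.8
|j42.9 + 2700| = √(42.9² + 2700²) = 2700
|G(j42.9)| = 6.05 / (42.9 × 194.8 × 2700) = 2.6809e-07
20 log₁₀(2.6809e-07) = -131.43 dB
∠(j42.9 + 0.61) = arctan(42.9/0.61) = 89.19°
∠(j42.9 + 190) = arctan(42.9/190) = 12.72°
∠(j42.9 + 2700) = arctan(42.9/2700) = 0.91°
∠G(j42.9) = − (89.19° + 12.72° + 0.91°) = -102.82°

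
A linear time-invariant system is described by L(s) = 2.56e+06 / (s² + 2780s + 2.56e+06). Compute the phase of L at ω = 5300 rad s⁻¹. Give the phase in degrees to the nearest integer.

-150°

∠[(j5300)² + 2780(j5300) + 2.56e+06] = ∠[-2.553e+07 + j1.4734e+07] = 150.01°
∠L(j5300) = −150.01° = -150.01°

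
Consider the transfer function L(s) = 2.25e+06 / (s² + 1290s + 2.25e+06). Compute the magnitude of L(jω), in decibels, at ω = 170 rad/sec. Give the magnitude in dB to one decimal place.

0.1 dB

|(j170)² + 1290(j170) + 2.25e+06| = |2.2211e+06 + j2.193e+05| = 2.232e+06
|L(j170)| = 2.25e+06 / 2.232e+06 = 1.0081
20 log₁₀(1.0081) = 0.07 dB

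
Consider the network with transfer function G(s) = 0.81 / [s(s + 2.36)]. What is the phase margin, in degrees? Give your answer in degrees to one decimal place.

Gain crossover: |G(jω)| = 1 at ω ≈ 0.34 rad/s.
∠G(j0.34) = −90° − arctan(0.34/2.36) ≈ -98.19°
PM = 180° + (-98.19°) = 81.81°

81.8°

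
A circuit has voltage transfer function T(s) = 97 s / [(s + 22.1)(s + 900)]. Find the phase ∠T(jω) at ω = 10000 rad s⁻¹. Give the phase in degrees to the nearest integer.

-85°

∠(j10000) = 90.00°
∠(j10000 + 22.1) = arctan(10000/22.1) = 89.87°
∠(j10000 + 900) = arctan(10000/900) = 84.86°
∠T(j10000) = 90.00° − (89.87° + 84.86°) = -84.73°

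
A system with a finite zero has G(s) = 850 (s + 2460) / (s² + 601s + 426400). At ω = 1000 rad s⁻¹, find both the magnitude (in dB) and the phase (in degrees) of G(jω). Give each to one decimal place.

|j1000 + 2460| = √(1000² + 2460²) = 2655
|(j1000)² + 601(j1000) + 426400| = |-5.736e+05 + j6.01e+05| = 8.308e+05
|G(j1000)| = 850 × 2655 / 8.308e+05 = 2.7169
20 log₁₀(2.7169) = 8.68 dB
∠(j1000 + 2460) = arctan(1000/2460) = 22.12°
∠[(j1000)² + 601(j1000) + 426400] = ∠[-5.736e+05 + j6.01e+05] = 133.66°
∠G(j1000) = 22.12° − 133.66° = -111.54°

|G| = 8.7 dB, ∠G = -111.5°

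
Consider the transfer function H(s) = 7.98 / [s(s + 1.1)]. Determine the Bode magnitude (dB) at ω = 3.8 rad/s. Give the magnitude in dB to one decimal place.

|j3.8 + 1.1| = √(3.8² + 1.1²) = 3.956
|j3.8| = 3.8
|H(j3.8)| = 7.98 / (3.956 × 3.8) = 0.53084
20 log₁₀(0.53084) = -5.50 dB

-5.5 dB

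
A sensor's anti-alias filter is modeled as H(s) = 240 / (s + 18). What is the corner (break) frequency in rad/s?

18 rad/s

The single real pole at s = −18 gives a corner at ω = 18 rad/s.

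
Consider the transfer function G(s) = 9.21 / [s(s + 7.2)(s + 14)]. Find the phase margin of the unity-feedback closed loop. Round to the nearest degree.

Gain crossover: |G(jω)| = 1 at ω ≈ 0.0914 rad/sec.
∠G(j0.0914) = −90° − arctan(0.0914/7.2) − arctan(0.0914/14) ≈ -91.10°
PM = 180° + (-91.10°) = 88.90°

89°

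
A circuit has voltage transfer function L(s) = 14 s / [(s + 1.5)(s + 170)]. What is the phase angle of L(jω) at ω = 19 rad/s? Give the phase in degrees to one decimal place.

-1.9°

∠(j19) = 90.00°
∠(j19 + 1.5) = arctan(19/1.5) = 85.49°
∠(j19 + 170) = arctan(19/170) = 6.38°
∠L(j19) = 90.00° − (85.49° + 6.38°) = -1.86°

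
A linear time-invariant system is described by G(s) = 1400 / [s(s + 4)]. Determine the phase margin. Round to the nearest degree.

Gain crossover: |G(jω)| = 1 at ω ≈ 37.3 rad/sec.
∠G(j37.3) = −90° − arctan(37.3/4) ≈ -173.88°
PM = 180° + (-173.88°) = 6.12°

6 deg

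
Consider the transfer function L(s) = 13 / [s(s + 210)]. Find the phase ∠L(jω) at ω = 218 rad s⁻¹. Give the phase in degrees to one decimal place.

∠(j218 + 210) = arctan(218/210) = 46.07°
∠(j218) = 90.00°
∠L(j218) = − (46.07° + 90.00°) = -136.07°

-136.1°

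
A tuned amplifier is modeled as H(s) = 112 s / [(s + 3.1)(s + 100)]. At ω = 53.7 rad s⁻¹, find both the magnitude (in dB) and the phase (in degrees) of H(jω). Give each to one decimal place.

|j53.7| = 53.7
|j53.7 + 3.1| = √(53.7² + 3.1²) = 53.79
|j53.7 + 100| = √(53.7² + 100²) = 113.5
|H(j53.7)| = 112 × 53.7 / (53.79 × 113.5) = 0.98509
20 log₁₀(0.98509) = -0.13 dB
∠(j53.7) = 90.00°
∠(j53.7 + 3.1) = arctan(53.7/3.1) = 86.70°
∠(j53.7 + 100) = arctan(53.7/100) = 28.24°
∠H(j53.7) = 90.00° − (86.70° + 28.24°) = -24.93°

|H| = -0.1 dB, ∠H = -24.9°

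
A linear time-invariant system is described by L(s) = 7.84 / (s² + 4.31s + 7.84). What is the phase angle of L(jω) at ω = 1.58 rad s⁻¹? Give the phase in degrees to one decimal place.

-51.9°

∠[(j1.58)² + 4.31(j1.58) + 7.84] = ∠[5.3436 + j6.8098] = 51.88°
∠L(j1.58) = −51.88° = -51.88°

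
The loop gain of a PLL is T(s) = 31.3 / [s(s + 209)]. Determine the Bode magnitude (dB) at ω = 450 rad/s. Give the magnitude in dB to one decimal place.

|j450 + 209| = √(450² + 209²) = 496.2
|j450| = 450
|T(j450)| = 31.3 / (496.2 × 450) = 0.00014019
20 log₁₀(0.00014019) = -77.07 dB

-77.1 dB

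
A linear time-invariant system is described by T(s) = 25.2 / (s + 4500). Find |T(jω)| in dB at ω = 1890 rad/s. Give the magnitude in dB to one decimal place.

-45.7 dB

|j1890 + 4500| = √(1890² + 4500²) = 4881
|T(j1890)| = 25.2 / 4881 = 0.0051631
20 log₁₀(0.0051631) = -45.74 dB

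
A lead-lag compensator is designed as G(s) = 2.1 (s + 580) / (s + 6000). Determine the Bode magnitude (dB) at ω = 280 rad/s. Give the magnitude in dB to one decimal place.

|j280 + 580| = √(280² + 580²) = 644
|j280 + 6000| = √(280² + 6000²) = 6007
|G(j280)| = 2.1 × 644 / 6007 = 0.22517
20 log₁₀(0.22517) = -12.95 dB

-12.9 dB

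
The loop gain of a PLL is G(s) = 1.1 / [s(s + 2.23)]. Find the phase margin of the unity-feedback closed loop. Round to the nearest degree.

Gain crossover: |G(jω)| = 1 at ω ≈ 0.482 rad s⁻¹.
∠G(j0.482) = −90° − arctan(0.482/2.23) ≈ -102.20°
PM = 180° + (-102.20°) = 77.80°

78°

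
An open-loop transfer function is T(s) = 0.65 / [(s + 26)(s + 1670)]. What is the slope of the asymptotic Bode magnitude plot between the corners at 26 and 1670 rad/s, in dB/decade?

In this band the factors already past their corner are: pole at 26; net slope = -20 dB/decade.

-20 dB/decade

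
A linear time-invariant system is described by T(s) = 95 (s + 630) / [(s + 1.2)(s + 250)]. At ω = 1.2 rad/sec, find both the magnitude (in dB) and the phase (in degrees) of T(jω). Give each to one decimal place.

|T| = 43.0 dB, ∠T = -45.2°

|j1.2 + 630| = √(1.2² + 630²) = 630
|j1.2 + 1.2| = √(1.2² + 1.2²) = 1.697
|j1.2 + 250| = √(1.2² + 250²) = 250
|T(j1.2)| = 95 × 630 / (1.697 × 250) = 141.07
20 log₁₀(141.07) = 42.99 dB
∠(j1.2 + 630) = arctan(1.2/630) = 0.11°
∠(j1.2 + 1.2) = arctan(1.2/1.2) = 45.00°
∠(j1.2 + 250) = arctan(1.2/250) = 0.28°
∠T(j1.2) = 0.11° − (45.00° + 0.28°) = -45.17°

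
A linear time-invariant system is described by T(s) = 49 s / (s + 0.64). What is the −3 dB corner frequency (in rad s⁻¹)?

For a single-pole high-pass, the −3 dB point is at the pole: ω = 0.64 rad s⁻¹.

0.64 rad s⁻¹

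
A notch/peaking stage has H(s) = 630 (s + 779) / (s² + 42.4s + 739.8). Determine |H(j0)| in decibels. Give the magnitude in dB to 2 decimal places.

H(0) = 630 × 779 / 739.8 = 663.38
20 log₁₀(663.38) = 56.435 dB

56.44 dB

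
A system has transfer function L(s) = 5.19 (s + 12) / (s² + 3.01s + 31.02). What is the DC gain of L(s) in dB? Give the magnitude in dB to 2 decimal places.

6.05 dB

L(0) = 5.19 × 12 / 31.02 = 2.0077
20 log₁₀(2.0077) = 6.054 dB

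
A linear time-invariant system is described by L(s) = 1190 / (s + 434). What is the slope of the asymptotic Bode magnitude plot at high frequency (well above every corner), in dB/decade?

-20 dB/decade

With 0 zeros and 1 pole, the high-frequency asymptotic slope is 20 × (0 − 1) = -20 dB/decade.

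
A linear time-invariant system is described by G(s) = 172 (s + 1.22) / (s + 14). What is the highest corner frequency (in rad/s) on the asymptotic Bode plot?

14 rad/s

Break frequencies occur at each pole and zero magnitude: 1.22 rad/s, 14 rad/s.
The highest is 14 rad/s.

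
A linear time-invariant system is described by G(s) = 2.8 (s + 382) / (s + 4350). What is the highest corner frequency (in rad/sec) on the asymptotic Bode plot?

Break frequencies occur at each pole and zero magnitude: 382 rad/sec, 4350 rad/sec.
The highest is 4350 rad/sec.

4350 rad/sec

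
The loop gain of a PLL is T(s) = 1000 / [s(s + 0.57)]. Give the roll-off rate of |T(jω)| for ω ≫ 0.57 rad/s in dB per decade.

-40 dB/decade

With 0 zeros and 2 poles, the high-frequency asymptotic slope is 20 × (0 − 2) = -40 dB/decade.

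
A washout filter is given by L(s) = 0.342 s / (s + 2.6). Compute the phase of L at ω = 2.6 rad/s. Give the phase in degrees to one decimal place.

∠(j2.6) = 90.00°
∠(j2.6 + 2.6) = arctan(2.6/2.6) = 45.00°
∠L(j2.6) = 90.00° − 45.00° = 45.00°

45.0°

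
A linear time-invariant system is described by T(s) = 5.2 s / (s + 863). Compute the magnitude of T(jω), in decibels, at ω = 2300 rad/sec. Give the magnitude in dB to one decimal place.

13.7 dB

|j2300| = 2300
|j2300 + 863| = √(2300² + 863²) = 2457
|T(j2300)| = 5.2 × 2300 / 2457 = 4.8686
20 log₁₀(4.8686) = 13.75 dB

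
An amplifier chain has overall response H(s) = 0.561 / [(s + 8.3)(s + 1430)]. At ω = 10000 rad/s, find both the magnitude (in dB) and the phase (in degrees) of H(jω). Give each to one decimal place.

|H| = -165.1 dB, ∠H = -171.8 deg

|j10000 + 8.3| = √(10000² + 8.3²) = 1e+04
|j10000 + 1430| = √(10000² + 1430²) = 1.01e+04
|H(j10000)| = 0.561 / (1e+04 × 1.01e+04) = 5.5535e-09
20 log₁₀(5.5535e-09) = -165.11 dB
∠(j10000 + 8.3) = arctan(10000/8.3) = 89.95°
∠(j10000 + 1430) = arctan(10000/1430) = 81.86°
∠H(j10000) = − (89.95° + 81.86°) = -171.81°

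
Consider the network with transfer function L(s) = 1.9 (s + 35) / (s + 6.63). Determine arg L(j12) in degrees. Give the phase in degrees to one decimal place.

∠(j12 + 35) = arctan(12/35) = 18.92°
∠(j12 + 6.63) = arctan(12/6.63) = 61.08°
∠L(j12) = 18.92° − 61.08° = -42.15°

-42.2°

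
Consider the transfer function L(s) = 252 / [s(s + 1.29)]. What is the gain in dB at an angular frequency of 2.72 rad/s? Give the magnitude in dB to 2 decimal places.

29.76 dB

|j2.72 + 1.29| = √(2.72² + 1.29²) = 3.01
|j2.72| = 2.72
|L(j2.72)| = 252 / (3.01 × 2.72) = 30.776
20 log₁₀(30.776) = 29.764 dB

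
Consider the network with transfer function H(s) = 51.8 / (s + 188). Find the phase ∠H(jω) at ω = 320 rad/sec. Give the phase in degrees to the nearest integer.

-60 deg

∠(j320 + 188) = arctan(320/188) = 59.57°
∠H(j320) = −59.57° = -59.57°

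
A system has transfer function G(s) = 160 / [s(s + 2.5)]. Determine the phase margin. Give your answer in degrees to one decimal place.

11.3 deg

Gain crossover: |G(jω)| = 1 at ω ≈ 12.5 rad/sec.
∠G(j12.5) = −90° − arctan(12.5/2.5) ≈ -168.71°
PM = 180° + (-168.71°) = 11.29°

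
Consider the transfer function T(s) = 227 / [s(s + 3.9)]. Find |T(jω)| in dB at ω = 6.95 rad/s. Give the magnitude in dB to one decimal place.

|j6.95 + 3.9| = √(6.95² + 3.9²) = 7.969
|j6.95| = 6.95
|T(j6.95)| = 227 / (7.969 × 6.95) = 4.0984
20 log₁₀(4.0984) = 12.25 dB

12.3 dB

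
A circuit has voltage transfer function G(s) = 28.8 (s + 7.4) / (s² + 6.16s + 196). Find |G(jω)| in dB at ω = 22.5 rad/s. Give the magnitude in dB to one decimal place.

|j22.5 + 7.4| = √(22.5² + 7.4²) = 23.69
|(j22.5)² + 6.16(j22.5) + 196| = |-310.25 + j138.6| = 339.8
|G(j22.5)| = 28.8 × 23.69 / 339.8 = 2.0075
20 log₁₀(2.0075) = 6.05 dB

6.1 dB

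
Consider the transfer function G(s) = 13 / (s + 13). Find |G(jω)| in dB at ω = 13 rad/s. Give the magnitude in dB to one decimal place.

-3.0 dB

|j13 + 13| = √(13² + 13²) = 18.38
|G(j13)| = 13 / 18.38 = 0.70711
20 log₁₀(0.70711) = -3.01 dB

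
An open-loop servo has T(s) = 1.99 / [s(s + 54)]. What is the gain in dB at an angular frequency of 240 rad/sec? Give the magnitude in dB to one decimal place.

|j240 + 54| = √(240² + 54²) = 246
|j240| = 240
|T(j240)| = 1.99 / (246 × 240) = 3.3706e-05
20 log₁₀(3.3706e-05) = -89.45 dB

-89.4 dB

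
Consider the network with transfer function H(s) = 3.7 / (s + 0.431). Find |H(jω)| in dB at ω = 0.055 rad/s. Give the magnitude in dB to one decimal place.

18.6 dB

|j0.055 + 0.431| = √(0.055² + 0.431²) = 0.4345
|H(j0.055)| = 3.7 / 0.4345 = 8.5156
20 log₁₀(8.5156) = 18.60 dB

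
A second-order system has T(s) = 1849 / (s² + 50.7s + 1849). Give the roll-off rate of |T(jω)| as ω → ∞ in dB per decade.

With 0 zeros and 2 poles, the high-frequency asymptotic slope is 20 × (0 − 2) = -40 dB/decade.

-40 dB/decade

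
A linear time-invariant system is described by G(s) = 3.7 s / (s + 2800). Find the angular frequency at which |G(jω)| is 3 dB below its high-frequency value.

For a single-pole high-pass, the −3 dB point is at the pole: ω = 2800 rad s⁻¹.

2800 rad s⁻¹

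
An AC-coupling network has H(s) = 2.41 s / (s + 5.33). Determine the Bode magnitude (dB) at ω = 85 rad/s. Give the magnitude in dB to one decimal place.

7.6 dB

|j85| = 85
|j85 + 5.33| = √(85² + 5.33²) = 85.17
|H(j85)| = 2.41 × 85 / 85.17 = 2.4053
20 log₁₀(2.4053) = 7.62 dB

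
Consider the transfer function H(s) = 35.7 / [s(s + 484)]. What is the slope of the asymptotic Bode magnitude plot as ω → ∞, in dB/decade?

With 0 zeros and 2 poles, the high-frequency asymptotic slope is 20 × (0 − 2) = -40 dB/decade.

-40 dB/decade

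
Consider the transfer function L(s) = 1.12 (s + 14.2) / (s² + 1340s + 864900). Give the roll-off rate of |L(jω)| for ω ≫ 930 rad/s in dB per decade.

-20 dB/decade

With 1 zero and 2 poles, the high-frequency asymptotic slope is 20 × (1 − 2) = -20 dB/decade.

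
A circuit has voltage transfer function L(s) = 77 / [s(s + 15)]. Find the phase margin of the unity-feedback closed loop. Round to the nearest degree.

Gain crossover: |L(jω)| = 1 at ω ≈ 4.88 rad/s.
∠L(j4.88) = −90° − arctan(4.88/15) ≈ -108.03°
PM = 180° + (-108.03°) = 71.97°

72°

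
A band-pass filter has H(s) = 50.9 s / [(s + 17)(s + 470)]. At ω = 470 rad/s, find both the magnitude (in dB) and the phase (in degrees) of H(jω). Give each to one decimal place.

|j470| = 470
|j470 + 17| = √(470² + 17²) = 470.3
|j470 + 470| = √(470² + 470²) = 664.7
|H(j470)| = 50.9 × 470 / (470.3 × 664.7) = 0.076528
20 log₁₀(0.076528) = -22.32 dB
∠(j470) = 90.00°
∠(j470 + 17) = arctan(470/17) = 87.93°
∠(j470 + 470) = arctan(470/470) = 45.00°
∠H(j470) = 90.00° − (87.93° + 45.00°) = -42.93°

|H| = -22.3 dB, ∠H = -42.9°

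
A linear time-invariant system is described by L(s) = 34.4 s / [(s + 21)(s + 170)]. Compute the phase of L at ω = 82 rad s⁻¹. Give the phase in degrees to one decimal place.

-11.4 deg

∠(j82) = 90.00°
∠(j82 + 21) = arctan(82/21) = 75.64°
∠(j82 + 170) = arctan(82/170) = 25.75°
∠L(j82) = 90.00° − (75.64° + 25.75°) = -11.39°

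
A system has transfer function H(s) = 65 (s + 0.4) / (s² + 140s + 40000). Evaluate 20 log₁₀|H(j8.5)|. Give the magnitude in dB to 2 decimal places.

|j8.5 + 0.4| = √(8.5² + 0.4²) = 8.509
|(j8.5)² + 140(j8.5) + 40000| = |39928 + j1190| = 3.995e+04
|H(j8.5)| = 65 × 8.509 / 3.995e+04 = 0.013847
20 log₁₀(0.013847) = -37.173 dB

-37.17 dB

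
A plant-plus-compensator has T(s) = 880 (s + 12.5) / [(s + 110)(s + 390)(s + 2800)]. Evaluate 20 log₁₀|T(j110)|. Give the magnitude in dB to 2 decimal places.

|j110 + 12.5| = √(110² + 12.5²) = 110.7
|j110 + 110| = √(110² + 110²) = 155.6
|j110 + 390| = √(110² + 390²) = 405.2
|j110 + 2800| = √(110² + 2800²) = 2802
|T(j110)| = 880 × 110.7 / (155.6 × 405.2 × 2802) = 0.00055154
20 log₁₀(0.00055154) = -65.169 dB

-65.17 dB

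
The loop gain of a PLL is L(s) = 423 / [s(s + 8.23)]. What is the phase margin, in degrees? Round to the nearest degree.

Gain crossover: |L(jω)| = 1 at ω ≈ 19.8 rad/sec.
∠L(j19.8) = −90° − arctan(19.8/8.23) ≈ -157.39°
PM = 180° + (-157.39°) = 22.61°

23 deg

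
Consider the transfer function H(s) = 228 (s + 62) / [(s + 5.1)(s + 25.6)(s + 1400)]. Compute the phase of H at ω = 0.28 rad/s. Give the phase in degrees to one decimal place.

∠(j0.28 + 62) = arctan(0.28/62) = 0.26°
∠(j0.28 + 5.1) = arctan(0.28/5.1) = 3.14°
∠(j0.28 + 25.6) = arctan(0.28/25.6) = 0.63°
∠(j0.28 + 1400) = arctan(0.28/1400) = 0.01°
∠H(j0.28) = 0.26° − (3.14° + 0.63° + 0.01°) = -3.52°

-3.5°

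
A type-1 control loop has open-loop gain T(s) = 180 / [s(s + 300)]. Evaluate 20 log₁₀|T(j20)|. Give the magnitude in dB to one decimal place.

|j20 + 300| = √(20² + 300²) = 300.7
|j20| = 20
|T(j20)| = 180 / (300.7 × 20) = 0.029934
20 log₁₀(0.029934) = -30.48 dB

-30.5 dB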